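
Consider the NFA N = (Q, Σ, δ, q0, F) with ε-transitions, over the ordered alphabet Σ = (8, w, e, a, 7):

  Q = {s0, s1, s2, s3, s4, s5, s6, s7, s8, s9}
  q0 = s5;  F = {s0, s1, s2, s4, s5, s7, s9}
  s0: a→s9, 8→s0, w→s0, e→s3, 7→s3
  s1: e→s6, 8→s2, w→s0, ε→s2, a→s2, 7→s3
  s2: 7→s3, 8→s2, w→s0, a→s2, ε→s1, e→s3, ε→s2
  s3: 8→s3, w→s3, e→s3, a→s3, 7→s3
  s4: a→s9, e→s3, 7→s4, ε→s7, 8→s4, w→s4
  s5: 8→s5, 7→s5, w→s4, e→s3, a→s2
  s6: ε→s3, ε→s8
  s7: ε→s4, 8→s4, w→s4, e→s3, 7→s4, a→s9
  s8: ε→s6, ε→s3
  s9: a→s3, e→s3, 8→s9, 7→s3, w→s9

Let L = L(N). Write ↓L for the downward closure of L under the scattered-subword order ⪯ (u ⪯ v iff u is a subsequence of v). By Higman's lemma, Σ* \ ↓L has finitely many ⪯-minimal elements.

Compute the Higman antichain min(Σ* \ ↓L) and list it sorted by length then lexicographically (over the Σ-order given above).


|Q|=10, |F|=7, |δ|=49 (9 ε).
min D↑ (6 st, q0=0, F={2}): 0:8→0,w→1,e→2,a→3,7→0 1:8→1,w→1,e→2,a→4,7→1 2:8→2,w→2,e→2,a→2,7→2 3:8→3,w→5,e→2,a→3,7→2 4:8→4,w→4,e→2,a→2,7→2 5:8→5,w→5,e→2,a→4,7→2 [Hopcroft].
'e': |S_i|=[10, 3] end={s3,s6,s8} rej; 1/1 single-dels accept.
'a7': |S_i|=[10, 7, 1] end={s3} — reject; 2/2 single-dels accept.
'waa': run [10, 5, 2, 1] end={s3} — reject; 3/3 single-dels accept.
3 words, ⪯-incomp.

min(Σ*\↓L) = [e, a7, waa].


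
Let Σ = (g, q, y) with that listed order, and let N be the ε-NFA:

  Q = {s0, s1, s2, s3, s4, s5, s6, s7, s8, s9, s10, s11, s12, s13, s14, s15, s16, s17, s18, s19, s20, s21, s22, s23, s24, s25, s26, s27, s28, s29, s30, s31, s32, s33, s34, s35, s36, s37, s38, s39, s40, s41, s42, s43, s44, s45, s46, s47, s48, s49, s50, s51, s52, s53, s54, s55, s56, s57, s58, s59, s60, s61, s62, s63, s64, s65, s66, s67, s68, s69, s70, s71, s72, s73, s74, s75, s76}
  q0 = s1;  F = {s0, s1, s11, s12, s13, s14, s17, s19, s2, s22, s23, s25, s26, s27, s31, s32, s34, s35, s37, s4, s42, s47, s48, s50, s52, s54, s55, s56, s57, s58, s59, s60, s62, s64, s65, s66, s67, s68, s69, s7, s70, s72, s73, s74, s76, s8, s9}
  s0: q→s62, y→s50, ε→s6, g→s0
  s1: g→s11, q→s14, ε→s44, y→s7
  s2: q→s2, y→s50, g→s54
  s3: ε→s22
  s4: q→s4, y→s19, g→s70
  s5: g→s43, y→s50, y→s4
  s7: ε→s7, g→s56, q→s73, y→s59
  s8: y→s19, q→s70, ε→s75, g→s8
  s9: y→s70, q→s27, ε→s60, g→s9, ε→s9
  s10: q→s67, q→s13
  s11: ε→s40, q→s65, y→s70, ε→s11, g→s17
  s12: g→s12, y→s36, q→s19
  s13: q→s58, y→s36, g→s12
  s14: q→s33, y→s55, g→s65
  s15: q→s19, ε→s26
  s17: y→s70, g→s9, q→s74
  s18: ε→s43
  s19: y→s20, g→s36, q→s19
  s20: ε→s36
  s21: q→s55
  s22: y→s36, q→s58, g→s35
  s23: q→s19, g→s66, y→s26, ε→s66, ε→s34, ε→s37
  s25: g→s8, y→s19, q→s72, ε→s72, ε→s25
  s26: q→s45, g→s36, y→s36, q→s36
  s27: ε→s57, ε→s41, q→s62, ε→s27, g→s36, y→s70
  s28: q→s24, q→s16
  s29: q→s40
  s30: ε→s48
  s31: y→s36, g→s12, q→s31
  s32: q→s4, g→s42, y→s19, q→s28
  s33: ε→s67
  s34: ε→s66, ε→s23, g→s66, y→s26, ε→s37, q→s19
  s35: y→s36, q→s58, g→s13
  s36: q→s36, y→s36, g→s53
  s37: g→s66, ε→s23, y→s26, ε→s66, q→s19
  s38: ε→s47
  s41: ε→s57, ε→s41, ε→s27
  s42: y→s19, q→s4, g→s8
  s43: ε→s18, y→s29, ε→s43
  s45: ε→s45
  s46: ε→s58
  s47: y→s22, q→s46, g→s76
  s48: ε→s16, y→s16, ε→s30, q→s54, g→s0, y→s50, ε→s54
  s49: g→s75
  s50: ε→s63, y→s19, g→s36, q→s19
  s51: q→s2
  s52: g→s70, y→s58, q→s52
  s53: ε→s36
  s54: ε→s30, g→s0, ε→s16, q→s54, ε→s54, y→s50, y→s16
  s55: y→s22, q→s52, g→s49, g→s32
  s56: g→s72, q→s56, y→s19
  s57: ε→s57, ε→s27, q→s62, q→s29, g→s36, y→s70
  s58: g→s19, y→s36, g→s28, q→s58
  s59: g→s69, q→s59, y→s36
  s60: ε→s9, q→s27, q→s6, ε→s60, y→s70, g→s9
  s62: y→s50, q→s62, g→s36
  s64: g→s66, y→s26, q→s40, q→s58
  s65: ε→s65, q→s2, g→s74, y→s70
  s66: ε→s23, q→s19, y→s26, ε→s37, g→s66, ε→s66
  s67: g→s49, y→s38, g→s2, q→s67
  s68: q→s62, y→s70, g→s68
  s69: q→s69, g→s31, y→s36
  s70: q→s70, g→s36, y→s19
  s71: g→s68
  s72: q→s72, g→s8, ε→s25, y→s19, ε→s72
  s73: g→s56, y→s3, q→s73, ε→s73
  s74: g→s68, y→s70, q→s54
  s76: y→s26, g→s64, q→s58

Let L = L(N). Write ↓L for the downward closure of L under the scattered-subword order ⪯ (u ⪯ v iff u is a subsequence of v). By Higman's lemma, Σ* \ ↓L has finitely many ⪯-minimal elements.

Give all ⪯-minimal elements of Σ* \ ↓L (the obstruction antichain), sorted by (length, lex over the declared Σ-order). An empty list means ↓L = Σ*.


|Q|=77, |F|=47, |δ|=222 (54 ε).
min D↑ (41 st, q0=0, F={15}): 0:g→1,q→2,y→3 1:g→4,q→5,y→6 2:g→5,q→7,y→8 3:g→9,q→10,y→11 4:g→12,q→13,y→6 5:g→13,q→14,y→6 6:g→15,q→6,y→16 7:g→14,q→7,y→17 8:g→18,q→19,y→20 9:g→21,q→9,y→16 10:g→9,q→10,y→20 11:g→22,q→11,y→15 12:g→12,q→23,y→6 13:g→24,q→25,y→6 14:g→25,q→14,y→26 15:g→15,q→15,y→15 16:g→15,q→16,y→15 17:g→27,q→28,y→20 18:g→29,q→30,y→16 19:g→6,q→19,y→28 20:g→31,q→28,y→15 21:g→32,q→21,y→16 22:g→33,q→22,y→15 23:g→15,q→34,y→6 24:g→24,q→34,y→6 25:g→35,q→25,y→26 26:g→15,q→16,y→16 27:g→36,q→28,y→37 28:g→16,q→28,y→15 29:g→32,q→30,y→16 30:g→6,q→30,y→16 31:g→38,q→28,y→15 32:g→32,q→6,y→16 33:g→39,q→33,y→15 34:g→15,q→34,y→26 35:g→35,q→34,y→26 36:g→40,q→28,y→37 37:g→15,q→15,y→15 38:g→39,q→28,y→15 39:g→39,q→16,y→15 40:g→40,q→16,y→37 [Hopcroft].
'gyg': N↓-sim [67, 52, 10, 2] end={s36,s53} rej; 3/3 single-dels accept.
'yyy': run [67, 44, 18, 3] end={s20,s36,s53} ∉↓L; 3/3 deletions ∈↓L.
'gggqg': run [67, 52, 43, 30, 17, 2] end={s36,s53} rej; 5/5 del acc.
'qqyqy': |S_i|=[67, 60, 50, 27, 11, 3] end={s20,s36,s53} rej; 5/5 single-dels accept.
'qyqgg': N↓-sim [67, 60, 36, 14, 8, 2] end={s36,s53} — reject; 5/5 del acc.
'qqygyq': |S_i|=[67, 60, 50, 27, 20, 5, 3] end={s36,s45,s53} — reject; 6/6 single-dels accept.
6 words, ⪯-incomp.

min(Σ*\↓L) = [gyg, yyy, gggqg, qqyqy, qyqgg, qqygyq].


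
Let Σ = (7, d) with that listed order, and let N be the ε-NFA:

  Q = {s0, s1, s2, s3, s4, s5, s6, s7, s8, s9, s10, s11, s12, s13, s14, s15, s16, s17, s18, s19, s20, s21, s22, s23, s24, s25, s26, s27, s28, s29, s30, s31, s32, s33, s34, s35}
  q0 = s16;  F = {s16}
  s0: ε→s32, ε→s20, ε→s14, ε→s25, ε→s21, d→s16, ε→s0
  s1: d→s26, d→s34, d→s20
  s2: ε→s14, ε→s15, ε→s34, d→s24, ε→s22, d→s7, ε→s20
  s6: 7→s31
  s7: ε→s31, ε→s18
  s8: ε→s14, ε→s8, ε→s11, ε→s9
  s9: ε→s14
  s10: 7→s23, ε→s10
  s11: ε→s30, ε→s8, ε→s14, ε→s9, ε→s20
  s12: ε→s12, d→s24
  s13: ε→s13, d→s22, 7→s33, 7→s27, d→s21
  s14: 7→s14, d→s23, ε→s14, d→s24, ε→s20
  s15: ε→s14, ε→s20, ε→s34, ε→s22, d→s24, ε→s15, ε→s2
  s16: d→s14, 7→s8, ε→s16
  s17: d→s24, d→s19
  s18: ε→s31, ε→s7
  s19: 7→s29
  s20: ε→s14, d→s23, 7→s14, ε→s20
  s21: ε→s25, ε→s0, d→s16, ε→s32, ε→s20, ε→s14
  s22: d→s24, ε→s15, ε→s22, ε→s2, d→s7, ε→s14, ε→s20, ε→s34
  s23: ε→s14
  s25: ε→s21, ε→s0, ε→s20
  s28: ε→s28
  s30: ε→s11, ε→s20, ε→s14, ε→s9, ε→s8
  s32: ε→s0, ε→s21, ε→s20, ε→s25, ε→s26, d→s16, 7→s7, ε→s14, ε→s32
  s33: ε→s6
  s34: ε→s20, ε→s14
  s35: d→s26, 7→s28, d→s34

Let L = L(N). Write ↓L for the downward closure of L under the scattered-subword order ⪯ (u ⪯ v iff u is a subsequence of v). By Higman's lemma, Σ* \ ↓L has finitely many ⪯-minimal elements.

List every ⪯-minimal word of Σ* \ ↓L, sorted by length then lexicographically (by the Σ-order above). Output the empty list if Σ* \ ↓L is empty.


|Q|=36, |F|=1, |δ|=102 (70 ε).
min D↑ (2 st, q0=0, F={1}): 0:7→1,d→1 1:7→1,d→1 [Hopcroft].
'7': N↓-sim [9, 8] end={s11,s14,s20,s23,s24,s30,s8,s9} rej; 1/1 single-dels accept.
'd': |S_i|=[9, 4] end={s14,s20,s23,s24} — reject; 1/1 del acc.
2 obstructions.

min(Σ*\↓L) = [7, d].


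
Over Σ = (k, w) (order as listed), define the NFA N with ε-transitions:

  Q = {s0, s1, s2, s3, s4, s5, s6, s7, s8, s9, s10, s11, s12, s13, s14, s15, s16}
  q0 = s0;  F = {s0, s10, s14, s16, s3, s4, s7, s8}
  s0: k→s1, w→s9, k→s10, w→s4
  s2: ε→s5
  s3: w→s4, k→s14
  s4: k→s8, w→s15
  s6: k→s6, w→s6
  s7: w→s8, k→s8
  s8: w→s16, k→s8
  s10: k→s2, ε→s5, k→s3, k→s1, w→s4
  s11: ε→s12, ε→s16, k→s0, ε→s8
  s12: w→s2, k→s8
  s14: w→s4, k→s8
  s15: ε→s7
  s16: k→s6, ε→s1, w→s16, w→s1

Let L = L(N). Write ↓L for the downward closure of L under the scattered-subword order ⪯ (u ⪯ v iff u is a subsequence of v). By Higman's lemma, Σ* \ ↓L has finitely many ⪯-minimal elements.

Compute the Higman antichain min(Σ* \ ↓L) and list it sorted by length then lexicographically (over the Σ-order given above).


min(Σ*\↓L) = [wkwk, wwwwk, kkkkwk].

|Q|=17, |F|=8, |δ|=33 (7 ε).
min D↑ (9 st, q0=0, F={8}): 0:k→1,w→2 1:k→3,w→2 2:k→4,w→5 3:k→6,w→2 4:k→4,w→7 5:k→4,w→4 6:k→4,w→2 7:k→8,w→7 8:k→8,w→8.
'wkwk': run [14, 8, 4, 3, 1] end={s6} ∉↓L; 4/4 del acc.
'wwwwk': |S_i|=[14, 8, 6, 4, 3, 1] end={s6} ∉↓L; 5/5 single-dels accept.
'kkkkwk': |S_i|=[14, 12, 11, 8, 4, 3, 1] end={s6} — reject; 6/6 single-dels accept.
3 words, ⪯-incomp.


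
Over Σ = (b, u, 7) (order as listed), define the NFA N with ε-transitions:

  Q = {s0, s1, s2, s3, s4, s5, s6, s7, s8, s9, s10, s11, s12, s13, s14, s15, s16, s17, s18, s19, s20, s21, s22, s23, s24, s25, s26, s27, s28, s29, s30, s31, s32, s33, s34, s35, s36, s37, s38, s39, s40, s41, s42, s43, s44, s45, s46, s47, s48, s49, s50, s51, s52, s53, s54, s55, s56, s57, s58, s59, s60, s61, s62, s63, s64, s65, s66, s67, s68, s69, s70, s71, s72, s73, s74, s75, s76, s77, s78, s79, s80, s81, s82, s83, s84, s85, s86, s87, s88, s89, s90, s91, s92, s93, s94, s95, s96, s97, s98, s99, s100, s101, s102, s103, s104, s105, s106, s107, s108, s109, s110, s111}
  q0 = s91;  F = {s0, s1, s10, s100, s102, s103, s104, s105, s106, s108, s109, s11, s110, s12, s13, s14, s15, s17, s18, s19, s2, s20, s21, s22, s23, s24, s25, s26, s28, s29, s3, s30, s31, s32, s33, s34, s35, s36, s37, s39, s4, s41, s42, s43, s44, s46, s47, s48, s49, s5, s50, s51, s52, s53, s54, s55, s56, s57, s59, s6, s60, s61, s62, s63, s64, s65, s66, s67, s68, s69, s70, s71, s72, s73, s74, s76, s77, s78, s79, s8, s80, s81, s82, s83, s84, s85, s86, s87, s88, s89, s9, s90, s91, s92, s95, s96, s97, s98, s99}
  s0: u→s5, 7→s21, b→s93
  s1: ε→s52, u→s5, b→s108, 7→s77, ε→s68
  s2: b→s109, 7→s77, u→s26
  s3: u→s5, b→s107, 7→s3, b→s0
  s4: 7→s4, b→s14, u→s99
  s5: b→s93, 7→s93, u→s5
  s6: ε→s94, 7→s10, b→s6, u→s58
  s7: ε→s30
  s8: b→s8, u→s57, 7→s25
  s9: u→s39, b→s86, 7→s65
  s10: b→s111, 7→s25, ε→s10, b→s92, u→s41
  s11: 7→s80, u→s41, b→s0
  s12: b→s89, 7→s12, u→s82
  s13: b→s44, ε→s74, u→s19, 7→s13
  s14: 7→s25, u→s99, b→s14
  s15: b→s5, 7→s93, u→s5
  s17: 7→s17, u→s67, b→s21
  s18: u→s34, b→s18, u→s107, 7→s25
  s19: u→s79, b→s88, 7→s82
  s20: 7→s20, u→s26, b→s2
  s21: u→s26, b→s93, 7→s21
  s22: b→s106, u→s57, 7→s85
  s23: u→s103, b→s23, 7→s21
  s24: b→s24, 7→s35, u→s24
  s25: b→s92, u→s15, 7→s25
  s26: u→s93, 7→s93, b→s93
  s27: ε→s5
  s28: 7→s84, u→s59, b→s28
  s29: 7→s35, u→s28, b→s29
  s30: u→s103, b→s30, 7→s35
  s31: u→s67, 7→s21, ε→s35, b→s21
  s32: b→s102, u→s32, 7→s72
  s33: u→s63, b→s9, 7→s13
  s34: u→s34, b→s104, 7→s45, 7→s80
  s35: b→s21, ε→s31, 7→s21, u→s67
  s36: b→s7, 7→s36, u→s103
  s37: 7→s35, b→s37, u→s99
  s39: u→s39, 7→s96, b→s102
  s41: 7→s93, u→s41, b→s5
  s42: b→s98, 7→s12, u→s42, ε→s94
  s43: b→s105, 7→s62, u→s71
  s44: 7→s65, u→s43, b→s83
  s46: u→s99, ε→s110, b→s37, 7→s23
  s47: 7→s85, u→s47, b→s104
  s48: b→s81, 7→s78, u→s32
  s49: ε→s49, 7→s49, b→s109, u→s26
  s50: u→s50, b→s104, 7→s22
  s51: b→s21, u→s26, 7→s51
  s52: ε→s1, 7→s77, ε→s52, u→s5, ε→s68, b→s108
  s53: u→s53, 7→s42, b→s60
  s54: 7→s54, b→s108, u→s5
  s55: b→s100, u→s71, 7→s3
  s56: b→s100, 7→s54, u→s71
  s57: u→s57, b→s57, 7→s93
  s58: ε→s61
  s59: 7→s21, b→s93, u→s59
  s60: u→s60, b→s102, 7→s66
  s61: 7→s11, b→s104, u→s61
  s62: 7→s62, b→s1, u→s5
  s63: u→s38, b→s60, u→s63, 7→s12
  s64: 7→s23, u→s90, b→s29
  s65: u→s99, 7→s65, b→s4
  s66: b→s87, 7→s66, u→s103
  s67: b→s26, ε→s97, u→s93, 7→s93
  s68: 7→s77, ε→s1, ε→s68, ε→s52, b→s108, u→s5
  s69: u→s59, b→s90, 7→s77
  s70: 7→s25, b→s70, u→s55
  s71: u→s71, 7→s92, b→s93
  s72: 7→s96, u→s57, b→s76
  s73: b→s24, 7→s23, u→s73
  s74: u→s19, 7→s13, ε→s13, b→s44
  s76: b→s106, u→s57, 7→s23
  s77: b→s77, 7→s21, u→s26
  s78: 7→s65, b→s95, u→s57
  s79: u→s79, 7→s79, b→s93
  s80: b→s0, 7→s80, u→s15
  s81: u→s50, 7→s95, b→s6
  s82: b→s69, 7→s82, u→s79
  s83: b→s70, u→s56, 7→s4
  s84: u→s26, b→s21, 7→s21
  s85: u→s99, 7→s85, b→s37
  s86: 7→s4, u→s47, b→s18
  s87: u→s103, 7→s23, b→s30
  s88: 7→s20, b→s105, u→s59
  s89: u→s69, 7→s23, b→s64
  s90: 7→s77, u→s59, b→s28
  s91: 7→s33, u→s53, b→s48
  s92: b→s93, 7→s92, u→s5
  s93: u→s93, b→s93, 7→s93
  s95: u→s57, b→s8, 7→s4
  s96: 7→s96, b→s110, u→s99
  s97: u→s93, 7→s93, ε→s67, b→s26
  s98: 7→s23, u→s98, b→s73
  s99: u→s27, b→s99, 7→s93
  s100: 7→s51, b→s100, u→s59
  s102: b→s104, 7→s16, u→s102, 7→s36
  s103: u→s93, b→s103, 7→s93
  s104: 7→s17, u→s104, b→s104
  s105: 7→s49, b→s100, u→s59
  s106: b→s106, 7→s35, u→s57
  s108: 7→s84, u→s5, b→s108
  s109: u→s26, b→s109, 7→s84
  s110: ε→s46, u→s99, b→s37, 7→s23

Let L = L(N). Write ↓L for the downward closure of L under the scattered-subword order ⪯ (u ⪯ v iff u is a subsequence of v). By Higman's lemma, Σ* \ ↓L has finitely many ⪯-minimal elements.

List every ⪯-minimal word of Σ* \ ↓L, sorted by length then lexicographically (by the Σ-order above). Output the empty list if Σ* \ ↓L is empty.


min(Σ*\↓L) = [b7u7, ub7uu, 77uub, bbb7bb, u7b77b].

|Q|=112, |F|=99, |δ|=329 (23 ε).
min D↑ (94 st, q0=0, F={35}): 0:b→1,u→2,7→3 1:b→4,u→5,7→6 2:b→7,u→2,7→8 3:b→9,u→10,7→11 4:b→12,u→13,7→14 5:b→15,u→5,7→16 6:b→14,u→17,7→18 7:b→15,u→7,7→19 8:b→20,u→8,7→21 9:b→22,u→23,7→18 10:b→7,u→10,7→21 11:b→24,u→25,7→11 12:b→12,u→26,7→27 13:b→28,u→13,7→29 14:b→30,u→17,7→31 15:b→28,u→15,7→32 16:b→33,u→17,7→34 17:b→17,u→17,7→35 18:b→31,u→36,7→18 19:b→37,u→38,7→19 20:b→39,u→20,7→40 21:b→41,u→42,7→21 22:b→43,u→44,7→31 23:b→15,u→23,7→34 24:b→45,u→46,7→18 25:b→47,u→48,7→42 26:b→28,u→26,7→49 27:b→50,u→51,7→52 28:b→28,u→28,7→53 29:b→54,u→17,7→55 30:b→30,u→17,7→52 31:b→56,u→36,7→31 32:b→57,u→38,7→32 33:b→54,u→17,7→40 34:b→58,u→36,7→34 35:b→35,u→35,7→35 36:b→36,u→59,7→35 37:b→57,u→38,7→40 38:b→38,u→35,7→35 39:b→60,u→39,7→40 40:b→40,u→38,7→61 41:b→62,u→63,7→40 42:b→63,u→48,7→42 43:b→43,u→64,7→52 44:b→28,u→44,7→55 45:b→65,u→66,7→31 46:b→67,u→68,7→69 47:b→67,u→70,7→71 48:b→35,u→48,7→48 49:b→72,u→51,7→73 50:b→35,u→59,7→50 51:b→59,u→51,7→35 52:b→50,u→74,7→52 53:b→61,u→75,7→53 54:b→54,u→17,7→76 55:b→77,u→36,7→55 56:b→56,u→36,7→52 57:b→57,u→38,7→76 58:b→77,u→36,7→40 59:b→35,u→59,7→35 60:b→60,u→60,7→76 61:b→35,u→78,7→61 62:b→79,u→80,7→40 63:b→80,u→70,7→81 64:b→28,u→64,7→73 65:b→65,u→82,7→52 66:b→83,u→68,7→84 67:b→83,u→70,7→85 68:b→35,u→68,7→50 69:b→86,u→59,7→69 70:b→35,u→70,7→61 71:b→87,u→78,7→71 72:b→35,u→59,7→61 73:b→72,u→74,7→73 74:b→59,u→59,7→35 75:b→78,u→35,7→35 76:b→61,u→75,7→61 77:b→77,u→36,7→76 78:b→35,u→35,7→35 79:b→79,u→88,7→76 80:b→88,u→70,7→81 81:b→81,u→78,7→61 82:b→83,u→68,7→89 83:b→83,u→70,7→90 84:b→91,u→59,7→84 85:b→92,u→78,7→85 86:b→91,u→59,7→81 87:b→92,u→78,7→81 88:b→88,u→70,7→93 89:b→72,u→59,7→89 90:b→61,u→78,7→90 91:b→91,u→59,7→93 92:b→92,u→78,7→93 93:b→61,u→78,7→61 (ε-aug+det+¬).
'b7u7': |S_i|=[109, 97, 60, 11, 1] end={s93} — reject; 4/4 del acc.
'ub7uu': run [109, 87, 54, 23, 5, 1] end={s93} rej; 5/5 del acc.
'77uub': N↓-sim [109, 100, 71, 41, 9, 1] end={s93} ∉↓L; 5/5 single-dels accept.
'bbb7bb': run [109, 97, 79, 52, 23, 8, 1] end={s93} — reject; 6/6 deletions ∈↓L.
'u7b77b': N↓-sim [109, 87, 66, 41, 11, 3, 1] end={s93} — reject; 6/6 del acc.
5 minimals (antichain).


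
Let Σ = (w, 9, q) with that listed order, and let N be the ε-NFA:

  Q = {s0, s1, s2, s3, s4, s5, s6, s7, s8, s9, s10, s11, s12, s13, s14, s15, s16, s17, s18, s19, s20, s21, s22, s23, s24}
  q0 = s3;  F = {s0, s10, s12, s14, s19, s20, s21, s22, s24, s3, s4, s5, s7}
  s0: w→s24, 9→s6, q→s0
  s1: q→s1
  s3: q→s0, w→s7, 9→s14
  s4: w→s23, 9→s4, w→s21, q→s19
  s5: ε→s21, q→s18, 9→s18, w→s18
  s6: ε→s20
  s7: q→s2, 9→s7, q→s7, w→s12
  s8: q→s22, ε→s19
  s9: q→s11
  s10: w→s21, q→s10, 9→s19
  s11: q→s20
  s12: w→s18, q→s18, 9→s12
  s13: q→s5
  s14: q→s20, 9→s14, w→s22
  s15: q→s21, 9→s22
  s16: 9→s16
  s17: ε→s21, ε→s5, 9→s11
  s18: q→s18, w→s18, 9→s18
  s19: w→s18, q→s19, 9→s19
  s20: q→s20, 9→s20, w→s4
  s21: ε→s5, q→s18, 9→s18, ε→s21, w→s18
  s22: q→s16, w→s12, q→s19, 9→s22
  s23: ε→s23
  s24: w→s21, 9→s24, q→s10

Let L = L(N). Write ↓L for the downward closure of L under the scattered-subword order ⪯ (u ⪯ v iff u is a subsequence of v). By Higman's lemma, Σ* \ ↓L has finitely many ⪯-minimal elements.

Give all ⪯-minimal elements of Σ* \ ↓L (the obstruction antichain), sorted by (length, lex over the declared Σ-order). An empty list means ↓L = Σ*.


|Q|=25, |F|=13, |δ|=62 (8 ε).
min D↑ (13 st, q0=0, F={8}): 0:w→1,9→2,q→3 1:w→4,9→1,q→1 2:w→5,9→2,q→6 3:w→7,9→6,q→3 4:w→8,9→4,q→8 5:w→4,9→5,q→9 6:w→10,9→6,q→6 7:w→11,9→7,q→12 8:w→8,9→8,q→8 9:w→8,9→9,q→9 10:w→11,9→10,q→9 11:w→8,9→8,q→8 12:w→11,9→9,q→12 [Hopcroft].
'www': |S_i|=[18, 13, 5, 1] end={s18} rej; 3/3 deletions ∈↓L.
'wwq': run [18, 13, 5, 1] end={s18} rej; 3/3 del acc.
'9wqw': |S_i|=[18, 16, 9, 3, 1] end={s18} rej; 4/4 single-dels accept.
'qww9': |S_i|=[18, 15, 9, 4, 1] end={s18} rej; 4/4 deletions ∈↓L.
'qwq9w': |S_i|=[18, 15, 9, 5, 2, 1] end={s18} — reject; 5/5 del acc.
5 obstructions.

min(Σ*\↓L) = [www, wwq, 9wqw, qww9, qwq9w].


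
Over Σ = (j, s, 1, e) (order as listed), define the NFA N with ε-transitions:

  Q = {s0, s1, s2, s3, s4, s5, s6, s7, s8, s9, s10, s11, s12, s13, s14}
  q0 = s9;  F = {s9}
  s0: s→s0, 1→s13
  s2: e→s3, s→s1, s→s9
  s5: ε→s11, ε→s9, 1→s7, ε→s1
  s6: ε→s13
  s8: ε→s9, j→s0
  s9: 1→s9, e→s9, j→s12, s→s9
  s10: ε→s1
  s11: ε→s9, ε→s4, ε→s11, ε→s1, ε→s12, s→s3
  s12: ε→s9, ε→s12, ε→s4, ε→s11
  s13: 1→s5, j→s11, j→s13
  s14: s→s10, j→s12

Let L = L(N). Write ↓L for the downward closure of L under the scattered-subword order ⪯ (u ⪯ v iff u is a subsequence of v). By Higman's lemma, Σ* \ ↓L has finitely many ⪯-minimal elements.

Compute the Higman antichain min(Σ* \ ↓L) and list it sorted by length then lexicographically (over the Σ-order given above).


Antichain: [].

|Q|=15, |F|=1, |δ|=32 (15 ε).
min D↑ (1 st, q0=0, F={}): 0:j→0,s→0,1→0,e→0.
L(D↑) = ∅ ⇒ ↓L = Σ*.


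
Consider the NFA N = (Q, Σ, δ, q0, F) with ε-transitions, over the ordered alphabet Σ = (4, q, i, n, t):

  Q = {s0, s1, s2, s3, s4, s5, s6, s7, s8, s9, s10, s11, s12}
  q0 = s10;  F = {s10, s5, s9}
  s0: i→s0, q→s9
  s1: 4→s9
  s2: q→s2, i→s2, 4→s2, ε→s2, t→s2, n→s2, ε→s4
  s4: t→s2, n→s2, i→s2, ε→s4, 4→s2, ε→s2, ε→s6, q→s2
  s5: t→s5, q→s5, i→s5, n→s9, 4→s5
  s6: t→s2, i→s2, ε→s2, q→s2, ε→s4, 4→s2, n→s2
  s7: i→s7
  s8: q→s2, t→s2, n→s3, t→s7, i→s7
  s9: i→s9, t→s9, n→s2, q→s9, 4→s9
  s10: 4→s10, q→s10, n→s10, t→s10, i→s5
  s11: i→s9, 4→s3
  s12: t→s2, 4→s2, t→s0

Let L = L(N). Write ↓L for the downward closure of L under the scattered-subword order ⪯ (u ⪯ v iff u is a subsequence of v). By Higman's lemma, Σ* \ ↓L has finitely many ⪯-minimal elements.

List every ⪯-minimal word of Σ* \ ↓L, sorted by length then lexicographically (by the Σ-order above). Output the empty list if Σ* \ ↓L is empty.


A = [inn].

|Q|=13, |F|=3, |δ|=51 (7 ε).
min D↑ (4 st, q0=0, F={3}): 0:4→0,q→0,i→1,n→0,t→0 1:4→1,q→1,i→1,n→2,t→1 2:4→2,q→2,i→2,n→3,t→2 3:4→3,q→3,i→3,n→3,t→3.
'inn': run [6, 5, 4, 3] end={s2,s4,s6} — reject; 3/3 del acc.
1 obstructions.


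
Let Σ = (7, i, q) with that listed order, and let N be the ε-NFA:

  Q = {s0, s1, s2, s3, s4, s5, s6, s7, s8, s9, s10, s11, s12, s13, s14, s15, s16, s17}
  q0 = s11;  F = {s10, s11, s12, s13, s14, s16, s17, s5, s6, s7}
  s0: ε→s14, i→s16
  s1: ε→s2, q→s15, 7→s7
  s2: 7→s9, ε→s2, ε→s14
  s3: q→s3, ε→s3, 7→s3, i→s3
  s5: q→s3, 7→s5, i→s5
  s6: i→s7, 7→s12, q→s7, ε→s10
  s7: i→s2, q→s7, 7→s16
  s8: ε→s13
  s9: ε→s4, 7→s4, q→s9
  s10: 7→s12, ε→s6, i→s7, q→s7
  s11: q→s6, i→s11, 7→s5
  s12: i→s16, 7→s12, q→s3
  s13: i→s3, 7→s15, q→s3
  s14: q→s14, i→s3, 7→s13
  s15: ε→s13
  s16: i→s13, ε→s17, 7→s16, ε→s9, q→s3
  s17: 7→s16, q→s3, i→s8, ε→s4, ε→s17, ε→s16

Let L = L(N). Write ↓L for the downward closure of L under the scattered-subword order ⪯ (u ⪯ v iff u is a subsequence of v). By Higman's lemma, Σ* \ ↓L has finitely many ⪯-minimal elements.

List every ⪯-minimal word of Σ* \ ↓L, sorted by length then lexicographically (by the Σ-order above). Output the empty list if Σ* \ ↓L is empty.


min(Σ*\↓L) = [7q, qiii, qqii].

|Q|=18, |F|=10, |δ|=54 (15 ε).
min D↑ (9 st, q0=0, F={3}): 0:7→1,i→0,q→2 1:7→1,i→1,q→3 2:7→4,i→5,q→5 3:7→3,i→3,q→3 4:7→4,i→6,q→3 5:7→6,i→7,q→5 6:7→6,i→8,q→3 7:7→8,i→3,q→7 8:7→8,i→3,q→3.
'7q': |S_i|=[16, 10, 3] end={s3,s4,s9} rej; 2/2 deletions ∈↓L.
'qiii': N↓-sim [16, 14, 11, 8, 1] end={s3} ∉↓L; 4/4 del acc.
'qqii': run [16, 14, 11, 8, 1] end={s3} rej; 4/4 single-dels accept.
3 obstructions.


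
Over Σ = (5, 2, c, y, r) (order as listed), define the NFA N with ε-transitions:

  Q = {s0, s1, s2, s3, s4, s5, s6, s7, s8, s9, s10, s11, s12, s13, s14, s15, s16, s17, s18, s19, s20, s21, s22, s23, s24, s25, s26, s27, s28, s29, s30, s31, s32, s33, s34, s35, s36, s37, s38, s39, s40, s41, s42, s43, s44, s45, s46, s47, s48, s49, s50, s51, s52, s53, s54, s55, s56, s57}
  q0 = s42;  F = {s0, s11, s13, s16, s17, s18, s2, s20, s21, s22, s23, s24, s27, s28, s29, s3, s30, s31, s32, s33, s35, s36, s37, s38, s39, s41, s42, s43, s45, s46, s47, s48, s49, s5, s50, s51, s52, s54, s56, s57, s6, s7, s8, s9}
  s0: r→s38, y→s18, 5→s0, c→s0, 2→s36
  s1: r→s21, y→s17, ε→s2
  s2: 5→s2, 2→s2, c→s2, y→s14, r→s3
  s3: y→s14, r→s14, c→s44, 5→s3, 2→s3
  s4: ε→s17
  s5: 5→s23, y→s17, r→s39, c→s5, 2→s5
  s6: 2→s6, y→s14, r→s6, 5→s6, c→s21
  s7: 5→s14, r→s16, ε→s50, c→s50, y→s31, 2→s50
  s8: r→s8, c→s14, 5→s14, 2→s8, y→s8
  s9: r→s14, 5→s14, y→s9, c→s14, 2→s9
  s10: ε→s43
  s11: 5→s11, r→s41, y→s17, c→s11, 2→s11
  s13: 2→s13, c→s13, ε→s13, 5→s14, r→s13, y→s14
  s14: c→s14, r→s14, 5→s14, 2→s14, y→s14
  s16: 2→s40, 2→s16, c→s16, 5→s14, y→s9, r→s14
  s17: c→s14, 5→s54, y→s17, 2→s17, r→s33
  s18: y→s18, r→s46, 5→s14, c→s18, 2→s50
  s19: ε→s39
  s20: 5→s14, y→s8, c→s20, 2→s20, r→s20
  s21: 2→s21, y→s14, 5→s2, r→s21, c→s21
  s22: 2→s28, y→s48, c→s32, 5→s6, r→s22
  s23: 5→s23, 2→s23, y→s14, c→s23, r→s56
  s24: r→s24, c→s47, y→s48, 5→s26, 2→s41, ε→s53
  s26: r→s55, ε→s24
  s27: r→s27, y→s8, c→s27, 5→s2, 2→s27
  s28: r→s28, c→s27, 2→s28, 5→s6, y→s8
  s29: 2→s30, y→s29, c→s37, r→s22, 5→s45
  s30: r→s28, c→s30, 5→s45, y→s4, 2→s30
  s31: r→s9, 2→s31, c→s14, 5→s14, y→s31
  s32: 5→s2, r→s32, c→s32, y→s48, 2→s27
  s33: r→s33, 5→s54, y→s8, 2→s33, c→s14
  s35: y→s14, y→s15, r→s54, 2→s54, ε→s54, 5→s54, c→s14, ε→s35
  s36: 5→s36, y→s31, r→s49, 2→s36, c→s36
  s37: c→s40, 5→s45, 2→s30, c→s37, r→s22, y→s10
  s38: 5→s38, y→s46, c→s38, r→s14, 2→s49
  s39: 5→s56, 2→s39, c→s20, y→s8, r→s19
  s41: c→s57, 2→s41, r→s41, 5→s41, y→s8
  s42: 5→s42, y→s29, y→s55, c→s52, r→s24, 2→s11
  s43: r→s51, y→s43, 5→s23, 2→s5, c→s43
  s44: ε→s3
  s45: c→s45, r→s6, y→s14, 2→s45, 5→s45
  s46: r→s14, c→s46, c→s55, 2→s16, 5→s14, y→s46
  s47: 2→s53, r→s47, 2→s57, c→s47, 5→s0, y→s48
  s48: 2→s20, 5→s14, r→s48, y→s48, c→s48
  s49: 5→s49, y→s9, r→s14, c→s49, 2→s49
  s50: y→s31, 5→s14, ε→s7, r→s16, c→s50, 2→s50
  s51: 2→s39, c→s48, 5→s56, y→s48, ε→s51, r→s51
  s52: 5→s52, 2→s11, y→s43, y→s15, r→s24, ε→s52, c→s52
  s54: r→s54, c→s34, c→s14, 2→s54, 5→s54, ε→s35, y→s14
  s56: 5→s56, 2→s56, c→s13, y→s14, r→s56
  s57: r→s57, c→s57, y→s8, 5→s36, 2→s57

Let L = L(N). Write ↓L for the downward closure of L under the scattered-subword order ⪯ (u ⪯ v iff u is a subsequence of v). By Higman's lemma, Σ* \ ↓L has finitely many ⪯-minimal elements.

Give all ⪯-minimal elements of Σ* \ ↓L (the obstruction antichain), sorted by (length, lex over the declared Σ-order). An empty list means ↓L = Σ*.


|Q|=58, |F|=44, |δ|=251 (15 ε).
min D↑ (43 st, q0=0, F={15}): 0:5→0,2→1,c→2,y→3,r→4 1:5→1,2→1,c→1,y→5,r→6 2:5→2,2→1,c→2,y→7,r→4 3:5→8,2→9,c→10,y→3,r→11 4:5→4,2→6,c→12,y→13,r→4 5:5→14,2→5,c→15,y→5,r→16 6:5→6,2→6,c→17,y→18,r→6 7:5→19,2→20,c→7,y→7,r→21 8:5→8,2→8,c→8,y→15,r→22 9:5→8,2→9,c→9,y→5,r→23 10:5→8,2→9,c→10,y→7,r→11 11:5→22,2→23,c→24,y→13,r→11 12:5→25,2→17,c→12,y→13,r→12 13:5→15,2→26,c→13,y→13,r→13 14:5→14,2→14,c→15,y→15,r→14 15:5→15,2→15,c→15,y→15,r→15 16:5→14,2→16,c→15,y→18,r→16 17:5→27,2→17,c→17,y→18,r→17 18:5→15,2→18,c→15,y→18,r→18 19:5→19,2→19,c→19,y→15,r→28 20:5→19,2→20,c→20,y→5,r→29 21:5→28,2→29,c→13,y→13,r→21 22:5→22,2→22,c→30,y→15,r→22 23:5→22,2→23,c→31,y→18,r→23 24:5→32,2→31,c→24,y→13,r→24 25:5→25,2→27,c→25,y→33,r→34 26:5→15,2→26,c→26,y→18,r→26 27:5→27,2→27,c→27,y→35,r→36 28:5→28,2→28,c→37,y→15,r→28 29:5→28,2→29,c→26,y→18,r→29 30:5→32,2→30,c→30,y→15,r→30 31:5→32,2→31,c→31,y→18,r→31 32:5→32,2→32,c→32,y→15,r→38 33:5→15,2→39,c→33,y→33,r→40 34:5→34,2→36,c→34,y→40,r→15 35:5→15,2→35,c→15,y→35,r→41 36:5→36,2→36,c→36,y→41,r→15 37:5→15,2→37,c→37,y→15,r→37 38:5→38,2→38,c→38,y→15,r→15 39:5→15,2→39,c→39,y→35,r→42 40:5→15,2→42,c→40,y→40,r→15 41:5→15,2→41,c→15,y→41,r→15 42:5→15,2→42,c→42,y→41,r→15.
'2yc': |S_i|=[55, 37, 11, 2] end={s14,s34} rej; 3/3 single-dels accept.
'y5y': run [55, 42, 14, 2] end={s14,s15} — reject; 3/3 deletions ∈↓L.
'ry5': run [55, 42, 14, 1] end={s14} ∉↓L; 3/3 deletions ∈↓L.
'cyrc5': N↓-sim [55, 53, 29, 19, 11, 1] end={s14} ∉↓L; 5/5 del acc.
'rc5rr': |S_i|=[55, 42, 28, 17, 10, 1] end={s14} — reject; 5/5 del acc.
5 minimals (antichain).

min(Σ*\↓L) = [2yc, y5y, ry5, cyrc5, rc5rr].


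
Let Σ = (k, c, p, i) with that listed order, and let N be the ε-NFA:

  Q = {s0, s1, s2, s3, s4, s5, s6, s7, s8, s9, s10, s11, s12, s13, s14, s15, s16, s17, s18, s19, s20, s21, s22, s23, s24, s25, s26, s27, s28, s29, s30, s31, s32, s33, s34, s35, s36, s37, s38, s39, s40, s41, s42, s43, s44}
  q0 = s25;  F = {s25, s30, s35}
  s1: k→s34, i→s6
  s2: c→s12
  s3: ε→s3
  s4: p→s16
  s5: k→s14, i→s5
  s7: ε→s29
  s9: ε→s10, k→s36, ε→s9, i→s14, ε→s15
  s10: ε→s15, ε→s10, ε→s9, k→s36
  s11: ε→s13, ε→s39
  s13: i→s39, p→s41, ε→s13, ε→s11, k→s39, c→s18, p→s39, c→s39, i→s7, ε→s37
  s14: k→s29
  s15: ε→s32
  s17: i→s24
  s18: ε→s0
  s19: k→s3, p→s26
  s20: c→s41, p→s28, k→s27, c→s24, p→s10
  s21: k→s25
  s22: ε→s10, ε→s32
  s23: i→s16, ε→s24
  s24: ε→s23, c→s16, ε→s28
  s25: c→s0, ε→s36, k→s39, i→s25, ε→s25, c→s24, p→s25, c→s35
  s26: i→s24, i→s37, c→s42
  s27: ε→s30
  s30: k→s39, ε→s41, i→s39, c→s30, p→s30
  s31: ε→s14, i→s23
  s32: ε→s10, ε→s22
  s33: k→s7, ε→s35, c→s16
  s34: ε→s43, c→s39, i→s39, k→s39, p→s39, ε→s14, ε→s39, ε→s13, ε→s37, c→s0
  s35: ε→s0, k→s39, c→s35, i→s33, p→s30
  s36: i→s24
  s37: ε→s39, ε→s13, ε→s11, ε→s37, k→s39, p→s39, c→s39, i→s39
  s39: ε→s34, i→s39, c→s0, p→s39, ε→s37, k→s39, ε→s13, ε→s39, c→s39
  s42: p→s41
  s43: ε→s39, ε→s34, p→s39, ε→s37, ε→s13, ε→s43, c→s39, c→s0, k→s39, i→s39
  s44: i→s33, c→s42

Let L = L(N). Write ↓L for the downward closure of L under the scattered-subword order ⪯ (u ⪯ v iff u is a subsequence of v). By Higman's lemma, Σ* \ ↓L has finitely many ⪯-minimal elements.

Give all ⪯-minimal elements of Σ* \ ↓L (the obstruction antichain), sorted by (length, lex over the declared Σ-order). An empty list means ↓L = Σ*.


|Q|=45, |F|=3, |δ|=118 (47 ε).
min D↑ (4 st, q0=0, F={1}): 0:k→1,c→2,p→0,i→0 1:k→1,c→1,p→1,i→1 2:k→1,c→2,p→3,i→2 3:k→1,c→3,p→3,i→1 (ε-aug+det+¬).
'k': N↓-sim [21, 12] end={s0,s11,s13,s14,s18,s29,s34,s37,s39,s41,s43,s7} rej; 1/1 del acc.
'cpi': |S_i|=[21, 19, 13, 12] end={s0,s11,s13,s14,s18,s29,s34,s37,s39,s41,s43,s7} rej; 3/3 del acc.
2 words, ⪯-incomp.

min(Σ*\↓L) = [k, cpi].


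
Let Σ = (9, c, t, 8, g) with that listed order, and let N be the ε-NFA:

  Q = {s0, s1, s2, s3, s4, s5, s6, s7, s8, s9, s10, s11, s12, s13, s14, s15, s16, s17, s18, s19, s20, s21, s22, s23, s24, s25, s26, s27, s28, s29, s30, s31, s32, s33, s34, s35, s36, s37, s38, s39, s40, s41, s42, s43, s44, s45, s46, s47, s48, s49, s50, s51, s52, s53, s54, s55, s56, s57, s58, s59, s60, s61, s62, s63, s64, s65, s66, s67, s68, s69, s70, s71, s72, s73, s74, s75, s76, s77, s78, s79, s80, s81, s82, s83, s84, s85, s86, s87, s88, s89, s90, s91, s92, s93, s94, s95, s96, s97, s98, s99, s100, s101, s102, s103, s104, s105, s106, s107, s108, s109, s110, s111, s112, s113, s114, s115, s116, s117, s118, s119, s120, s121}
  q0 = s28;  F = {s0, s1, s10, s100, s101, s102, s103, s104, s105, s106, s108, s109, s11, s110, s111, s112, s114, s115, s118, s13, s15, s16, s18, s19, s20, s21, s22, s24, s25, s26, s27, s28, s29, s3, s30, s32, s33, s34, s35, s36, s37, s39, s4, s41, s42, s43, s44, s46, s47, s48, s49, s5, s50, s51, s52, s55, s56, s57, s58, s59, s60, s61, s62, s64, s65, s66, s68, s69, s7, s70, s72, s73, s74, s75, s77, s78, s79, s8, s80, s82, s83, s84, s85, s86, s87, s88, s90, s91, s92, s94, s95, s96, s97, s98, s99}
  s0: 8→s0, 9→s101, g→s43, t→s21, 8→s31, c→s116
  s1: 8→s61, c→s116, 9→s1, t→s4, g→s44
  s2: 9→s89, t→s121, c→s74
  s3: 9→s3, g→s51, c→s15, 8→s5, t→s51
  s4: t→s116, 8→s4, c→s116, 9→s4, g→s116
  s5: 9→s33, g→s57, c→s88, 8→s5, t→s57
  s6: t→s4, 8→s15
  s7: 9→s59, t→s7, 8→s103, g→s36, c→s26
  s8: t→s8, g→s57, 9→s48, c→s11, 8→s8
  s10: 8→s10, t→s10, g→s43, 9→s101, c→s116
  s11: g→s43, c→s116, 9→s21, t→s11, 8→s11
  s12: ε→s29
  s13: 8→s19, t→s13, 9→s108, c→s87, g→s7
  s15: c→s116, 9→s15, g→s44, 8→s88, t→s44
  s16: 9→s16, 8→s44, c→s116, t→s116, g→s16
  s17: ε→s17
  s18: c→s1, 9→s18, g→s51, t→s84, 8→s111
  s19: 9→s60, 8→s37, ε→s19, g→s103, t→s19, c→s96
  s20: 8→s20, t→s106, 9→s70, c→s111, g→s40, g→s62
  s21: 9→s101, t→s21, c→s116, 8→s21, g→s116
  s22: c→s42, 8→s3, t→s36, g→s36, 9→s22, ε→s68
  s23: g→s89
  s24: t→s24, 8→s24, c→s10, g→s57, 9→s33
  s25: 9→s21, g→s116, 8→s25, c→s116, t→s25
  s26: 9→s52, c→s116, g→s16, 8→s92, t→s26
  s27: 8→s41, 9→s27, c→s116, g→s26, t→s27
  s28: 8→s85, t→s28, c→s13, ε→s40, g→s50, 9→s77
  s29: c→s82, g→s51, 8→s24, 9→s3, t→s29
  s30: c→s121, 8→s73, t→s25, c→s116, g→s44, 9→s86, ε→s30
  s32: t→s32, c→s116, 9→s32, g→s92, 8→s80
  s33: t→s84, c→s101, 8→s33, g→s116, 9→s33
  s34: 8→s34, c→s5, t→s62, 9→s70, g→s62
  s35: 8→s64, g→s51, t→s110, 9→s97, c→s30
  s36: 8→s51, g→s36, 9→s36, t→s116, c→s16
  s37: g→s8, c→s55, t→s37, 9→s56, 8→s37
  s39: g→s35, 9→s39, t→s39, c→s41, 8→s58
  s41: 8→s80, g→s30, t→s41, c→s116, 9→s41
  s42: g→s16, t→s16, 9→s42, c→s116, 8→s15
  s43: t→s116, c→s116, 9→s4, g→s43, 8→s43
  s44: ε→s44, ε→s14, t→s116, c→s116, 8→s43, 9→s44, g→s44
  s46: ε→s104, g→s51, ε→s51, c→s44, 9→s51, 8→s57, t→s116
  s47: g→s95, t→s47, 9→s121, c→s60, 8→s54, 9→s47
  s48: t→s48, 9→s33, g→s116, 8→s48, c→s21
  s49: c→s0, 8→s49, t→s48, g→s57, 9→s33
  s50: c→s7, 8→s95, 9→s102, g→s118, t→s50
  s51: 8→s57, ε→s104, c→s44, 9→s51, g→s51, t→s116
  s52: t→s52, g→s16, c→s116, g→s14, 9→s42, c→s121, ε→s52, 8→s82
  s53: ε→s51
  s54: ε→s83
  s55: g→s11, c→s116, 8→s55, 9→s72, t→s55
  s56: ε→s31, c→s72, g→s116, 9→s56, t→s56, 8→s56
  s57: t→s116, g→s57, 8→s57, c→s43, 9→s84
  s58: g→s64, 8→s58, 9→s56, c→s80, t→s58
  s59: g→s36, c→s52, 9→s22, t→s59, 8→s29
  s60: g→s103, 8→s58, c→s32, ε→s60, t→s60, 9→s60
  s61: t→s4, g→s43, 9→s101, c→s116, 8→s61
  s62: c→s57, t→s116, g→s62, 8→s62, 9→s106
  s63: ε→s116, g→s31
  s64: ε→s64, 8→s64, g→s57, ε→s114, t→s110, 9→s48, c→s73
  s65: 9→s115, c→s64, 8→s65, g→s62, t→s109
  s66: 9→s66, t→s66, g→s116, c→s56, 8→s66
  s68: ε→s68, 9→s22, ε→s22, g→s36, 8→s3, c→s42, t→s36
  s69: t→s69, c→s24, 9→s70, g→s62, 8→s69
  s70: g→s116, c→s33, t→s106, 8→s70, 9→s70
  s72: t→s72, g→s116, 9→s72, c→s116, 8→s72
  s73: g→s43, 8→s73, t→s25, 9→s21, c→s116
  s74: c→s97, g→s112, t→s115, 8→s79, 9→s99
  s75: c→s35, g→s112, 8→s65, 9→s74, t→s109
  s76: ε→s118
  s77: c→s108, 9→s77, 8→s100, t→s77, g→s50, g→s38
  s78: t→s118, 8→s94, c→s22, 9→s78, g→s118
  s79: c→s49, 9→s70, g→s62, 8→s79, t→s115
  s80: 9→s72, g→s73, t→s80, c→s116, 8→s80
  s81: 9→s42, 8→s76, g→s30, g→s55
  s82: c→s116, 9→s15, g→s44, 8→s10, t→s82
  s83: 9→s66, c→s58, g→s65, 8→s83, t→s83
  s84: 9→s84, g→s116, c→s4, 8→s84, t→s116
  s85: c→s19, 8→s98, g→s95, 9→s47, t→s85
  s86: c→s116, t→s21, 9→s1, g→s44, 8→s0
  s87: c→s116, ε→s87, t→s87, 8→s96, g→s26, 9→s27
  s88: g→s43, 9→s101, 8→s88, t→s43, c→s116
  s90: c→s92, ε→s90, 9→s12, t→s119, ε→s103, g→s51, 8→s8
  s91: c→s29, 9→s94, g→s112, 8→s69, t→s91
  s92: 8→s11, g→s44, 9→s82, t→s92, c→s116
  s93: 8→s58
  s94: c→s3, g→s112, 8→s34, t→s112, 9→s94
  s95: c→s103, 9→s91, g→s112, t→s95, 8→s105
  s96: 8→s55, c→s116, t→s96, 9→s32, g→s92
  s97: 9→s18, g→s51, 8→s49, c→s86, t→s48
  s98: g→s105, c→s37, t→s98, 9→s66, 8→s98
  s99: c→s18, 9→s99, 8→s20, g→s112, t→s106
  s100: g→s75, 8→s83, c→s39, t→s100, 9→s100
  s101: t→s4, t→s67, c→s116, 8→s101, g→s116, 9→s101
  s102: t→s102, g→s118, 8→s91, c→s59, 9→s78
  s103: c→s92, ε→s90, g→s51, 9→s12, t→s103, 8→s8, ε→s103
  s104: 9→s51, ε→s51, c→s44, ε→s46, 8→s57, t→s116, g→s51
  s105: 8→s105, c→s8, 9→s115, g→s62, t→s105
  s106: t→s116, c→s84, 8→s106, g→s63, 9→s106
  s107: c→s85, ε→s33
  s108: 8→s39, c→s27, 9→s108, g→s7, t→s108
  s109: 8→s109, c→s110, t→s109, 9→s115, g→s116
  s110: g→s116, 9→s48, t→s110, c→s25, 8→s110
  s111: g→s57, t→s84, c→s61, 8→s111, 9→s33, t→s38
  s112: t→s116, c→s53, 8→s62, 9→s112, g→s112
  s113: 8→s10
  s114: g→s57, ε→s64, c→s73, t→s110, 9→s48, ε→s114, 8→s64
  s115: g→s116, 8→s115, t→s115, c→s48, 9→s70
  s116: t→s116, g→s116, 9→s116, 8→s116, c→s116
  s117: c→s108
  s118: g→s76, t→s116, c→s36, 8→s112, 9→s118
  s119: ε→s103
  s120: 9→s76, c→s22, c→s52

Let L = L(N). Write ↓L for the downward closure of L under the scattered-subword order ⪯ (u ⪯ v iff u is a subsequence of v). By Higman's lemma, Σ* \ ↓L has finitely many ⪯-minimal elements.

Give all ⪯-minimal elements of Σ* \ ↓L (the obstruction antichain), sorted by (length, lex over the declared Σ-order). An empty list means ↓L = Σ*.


A = [ccc, ggt, 889g, 98gtg, g99tt].

|Q|=122, |F|=95, |δ|=540 (33 ε).
min D↑ (91 st, q0=0, F={19}): 0:9→1,c→2,t→0,8→3,g→4 1:9→1,c→5,t→1,8→6,g→4 2:9→5,c→7,t→2,8→8,g→9 3:9→10,c→8,t→3,8→11,g→12 4:9→13,c→9,t→4,8→12,g→14 5:9→5,c→15,t→5,8→16,g→9 6:9→6,c→16,t→6,8→17,g→18 7:9→15,c→19,t→7,8→20,g→21 8:9→22,c→20,t→8,8→23,g→24 9:9→25,c→21,t→9,8→24,g→26 10:9→10,c→22,t→10,8→17,g→12 11:9→27,c→23,t→11,8→11,g→28 12:9→29,c→24,t→12,8→28,g→30 13:9→31,c→25,t→13,8→29,g→14 14:9→14,c→26,t→19,8→30,g→14 15:9→15,c→19,t→15,8→32,g→21 16:9→16,c→32,t→16,8→33,g→34 17:9→27,c→33,t→17,8→17,g→35 18:9→36,c→34,t→37,8→35,g→30 19:9→19,c→19,t→19,8→19,g→19 20:9→38,c→19,t→20,8→39,g→40 21:9→41,c→19,t→21,8→40,g→42 22:9→22,c→38,t→22,8→33,g→24 23:9→43,c→39,t→23,8→23,g→44 24:9→45,c→40,t→24,8→44,g→46 25:9→47,c→41,t→25,8→45,g→26 26:9→26,c→42,t→19,8→46,g→26 27:9→27,c→43,t→27,8→27,g→19 28:9→48,c→44,t→28,8→28,g→49 29:9→50,c→45,t→29,8→51,g→30 30:9→30,c→46,t→19,8→49,g→30 31:9→31,c→47,t→14,8→50,g→14 32:9→32,c→19,t→32,8→52,g→53 33:9→43,c→52,t→33,8→33,g→54 34:9→55,c→53,t→56,8→54,g→46 35:9→48,c→54,t→37,8→35,g→49 36:9→57,c→55,t→48,8→58,g→30 37:9→48,c→56,t→37,8→37,g→19 38:9→38,c→19,t→38,8→52,g→40 39:9→59,c→19,t→39,8→39,g→60 40:9→61,c→19,t→40,8→60,g→62 41:9→63,c→19,t→41,8→61,g→42 42:9→42,c→19,t→19,8→62,g→42 43:9→43,c→59,t→43,8→43,g→19 44:9→64,c→60,t→44,8→44,g→65 45:9→66,c→61,t→45,8→67,g→46 46:9→46,c→62,t→19,8→65,g→46 47:9→47,c→63,t→26,8→66,g→26 48:9→68,c→64,t→48,8→48,g→19 49:9→69,c→65,t→19,8→49,g→49 50:9→50,c→66,t→30,8→70,g→30 51:9→68,c→67,t→51,8→51,g→49 52:9→59,c→19,t→52,8→52,g→71 53:9→72,c→19,t→73,8→71,g→62 54:9→64,c→71,t→56,8→54,g→65 55:9→74,c→72,t→64,8→75,g→46 56:9→64,c→73,t→56,8→56,g→19 57:9→57,c→74,t→69,8→76,g→30 58:9→68,c→75,t→48,8→58,g→49 59:9→59,c→19,t→59,8→59,g→19 60:9→77,c→19,t→60,8→60,g→78 61:9→79,c→19,t→61,8→80,g→62 62:9→62,c→19,t→19,8→78,g→62 63:9→63,c→19,t→42,8→79,g→42 64:9→81,c→77,t→64,8→64,g→19 65:9→82,c→78,t→19,8→65,g→65 66:9→66,c→79,t→46,8→83,g→46 67:9→81,c→80,t→67,8→67,g→65 68:9→68,c→81,t→69,8→68,g→19 69:9→69,c→82,t→19,8→69,g→19 70:9→68,c→83,t→49,8→70,g→49 71:9→77,c→19,t→73,8→71,g→78 72:9→84,c→19,t→77,8→85,g→62 73:9→77,c→19,t→73,8→73,g→19 74:9→74,c→84,t→82,8→86,g→46 75:9→81,c→85,t→64,8→75,g→65 76:9→68,c→86,t→69,8→76,g→49 77:9→87,c→19,t→77,8→77,g→19 78:9→88,c→19,t→19,8→78,g→78 79:9→79,c→19,t→62,8→89,g→62 80:9→87,c→19,t→80,8→80,g→78 81:9→81,c→87,t→82,8→81,g→19 82:9→82,c→88,t→19,8→82,g→19 83:9→81,c→89,t→65,8→83,g→65 84:9→84,c→19,t→88,8→90,g→62 85:9→87,c→19,t→77,8→85,g→78 86:9→81,c→90,t→82,8→86,g→65 87:9→87,c→19,t→88,8→87,g→19 88:9→88,c→19,t→19,8→88,g→19 89:9→87,c→19,t→78,8→89,g→78 90:9→87,c→19,t→88,8→90,g→78.
'ccc': N↓-sim [108, 74, 35, 2] end={s116,s121} ∉↓L; 3/3 deletions ∈↓L.
'ggt': run [108, 83, 21, 1] end={s116} ∉↓L; 3/3 single-dels accept.
'889g': |S_i|=[108, 88, 50, 16, 3] end={s116,s31,s63} ∉↓L; 4/4 del acc.
'98gtg': |S_i|=[108, 99, 79, 48, 17, 3] end={s116,s31,s63} ∉↓L; 5/5 single-dels accept.
'g99tt': N↓-sim [108, 83, 62, 42, 22, 1] end={s116} ∉↓L; 5/5 single-dels accept.
5 minimals (antichain).
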